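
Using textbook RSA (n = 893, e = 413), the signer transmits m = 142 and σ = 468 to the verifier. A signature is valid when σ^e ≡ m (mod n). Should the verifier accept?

reject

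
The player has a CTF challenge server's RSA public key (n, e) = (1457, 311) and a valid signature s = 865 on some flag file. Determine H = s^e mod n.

Squares mod 1457: s^1≡865, s^2≡784, s^4≡1259, s^8≡1322, s^16≡741, s^32≡1249, s^64≡1011, s^128≡764, s^256≡896
311 = 256 + 32 + 16 + 4 + 2 + 1, so s^311 ≡ 896·1249·741·1259·784·865 ≡ 483 (mod 1457)

483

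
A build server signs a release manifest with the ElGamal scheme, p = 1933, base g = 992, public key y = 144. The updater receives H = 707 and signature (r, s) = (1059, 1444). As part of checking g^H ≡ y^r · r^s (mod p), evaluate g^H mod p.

992^2 = 984064 ≡ 167
992^4 ≡ 167^2 = 27889 ≡ 827
992^8 ≡ 827^2 = 683929 ≡ 1580
992^16 ≡ 1580^2 = 2496400 ≡ 897
992^32 ≡ 897^2 = 804609 ≡ 481
992^64 ≡ 481^2 = 231361 ≡ 1334
992^128 ≡ 1334^2 = 1779556 ≡ 1196
992^256 ≡ 1196^2 = 1430416 ≡ 1929
992^512 ≡ 1929^2 = 3721041 ≡ 16
707 = 512 + 128 + 64 + 2 + 1, so 992^707 ≡ 16·1196·1334·167·992 ≡ 1720 (mod 1933)

1720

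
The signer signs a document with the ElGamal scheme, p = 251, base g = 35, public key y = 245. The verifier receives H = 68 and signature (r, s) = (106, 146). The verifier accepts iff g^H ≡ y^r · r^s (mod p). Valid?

yes

Left side g^H mod p:
35^2 = 1225 ≡ 221
35^4 ≡ 221^2 = 48841 ≡ 147
35^8 ≡ 147^2 = 21609 ≡ 23
35^16 ≡ 23^2 = 529 ≡ 27
35^32 ≡ 27^2 = 729 ≡ 227
35^64 ≡ 227^2 = 51529 ≡ 74
68 = 64 + 4, so 35^68 ≡ 74·147 ≡ 85 (mod 251)
Right side y^r · r^s mod p:
245^2 = 60025 ≡ 36
245^4 ≡ 36^2 = 1296 ≡ 41
245^8 ≡ 41^2 = 1681 ≡ 175
245^16 ≡ 175^2 = 30625 ≡ 3
245^32 ≡ 3^2 = 9
245^64 ≡ 9^2 = 81
106 = 64 + 32 + 8 + 2, so 245^106 ≡ 81·9·175·36 ≡ 153 (mod 251)
106^2 = 11236 ≡ 192
106^4 ≡ 192^2 = 36864 ≡ 218
106^8 ≡ 218^2 = 47524 ≡ 85
106^16 ≡ 85^2 = 7225 ≡ 197
106^32 ≡ 197^2 = 38809 ≡ 155
106^64 ≡ 155^2 = 24025 ≡ 180
106^128 ≡ 180^2 = 32400 ≡ 21
146 = 128 + 16 + 2, so 106^146 ≡ 21·197·192 ≡ 140 (mod 251)
153·140 = 21420 ≡ 85 (mod 251)
85 ≡ 85 (mod 251), so the signature is genuine.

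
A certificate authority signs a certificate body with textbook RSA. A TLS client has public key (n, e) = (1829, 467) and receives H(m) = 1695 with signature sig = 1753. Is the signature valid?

valid

Squares mod 1829: sig^1≡1753, sig^2≡289, sig^4≡1216, sig^8≡824, sig^16≡417, sig^32≡134, sig^64≡1495, sig^128≡1816, sig^256≡169
467 = 256 + 128 + 64 + 16 + 2 + 1, so sig^467 ≡ 169·1816·1495·417·289·1753 ≡ 1695 (mod 1829)
sig^467 mod 1829 = 1695 matches H(m).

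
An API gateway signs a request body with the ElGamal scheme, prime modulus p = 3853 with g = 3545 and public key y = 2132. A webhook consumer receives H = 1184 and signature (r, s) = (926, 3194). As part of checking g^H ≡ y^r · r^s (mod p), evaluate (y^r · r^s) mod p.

3822

Squares mod 3853: 2132^1≡2132, 2132^2≡2737, 2132^4≡937, 2132^8≡3338, 2132^16≡3221, 2132^32≡2565, 2132^64≡2154, 2132^128≡704, 2132^256≡2432, 2132^512≡269
926 = 512 + 256 + 128 + 16 + 8 + 4 + 2, so 2132^926 ≡ 269·2432·704·3221·3338·937·2737 ≡ 2334 (mod 3853)
Squares mod 3853: 926^1≡926, 926^2≡2110, 926^4≡1885, 926^8≡759, 926^16≡1984, 926^32≡2343, 926^64≡2977, 926^128≡629, 926^256≡2635, 926^512≡119, 926^1024≡2602, 926^2048≡683
3194 = 2048 + 1024 + 64 + 32 + 16 + 8 + 2, so 926^3194 ≡ 683·2602·2977·2343·1984·759·2110 ≡ 2359 (mod 3853)
y^r · r^s ≡ 2334·2359 = 5505906 ≡ 3822 (mod 3853)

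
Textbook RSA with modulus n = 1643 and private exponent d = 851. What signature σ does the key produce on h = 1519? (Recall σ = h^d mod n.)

279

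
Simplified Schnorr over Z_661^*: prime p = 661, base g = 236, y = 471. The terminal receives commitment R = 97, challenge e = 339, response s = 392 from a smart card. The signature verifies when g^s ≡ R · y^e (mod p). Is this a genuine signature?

genuine

g^s mod p:
Squares mod 661: 236^1≡236, 236^2≡172, 236^4≡500, 236^8≡142, 236^16≡334, 236^32≡508, 236^64≡274, 236^128≡383, 236^256≡608
392 = 256 + 128 + 8, so 236^392 ≡ 608·383·142 ≡ 163 (mod 661)
R · y^e mod p:
Squares mod 661: 471^1≡471, 471^2≡406, 471^4≡247, 471^8≡197, 471^16≡471, 471^32≡406, 471^64≡247, 471^128≡197, 471^256≡471
339 = 256 + 64 + 16 + 2 + 1, so 471^339 ≡ 471·247·471·406·471 ≡ 247 (mod 661)
97·247 = 23959 ≡ 163 (mod 661)
163 ≡ 163 (mod 661); signature holds.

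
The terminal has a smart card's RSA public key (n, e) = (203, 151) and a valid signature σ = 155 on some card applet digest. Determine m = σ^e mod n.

176

σ^2 ≡ 155^2 = 24025 ≡ 71
σ^4 ≡ 71^2 = 5041 ≡ 169
σ^8 ≡ 169^2 = 28561 ≡ 141
σ^16 ≡ 141^2 = 19881 ≡ 190
σ^32 ≡ 190^2 = 36100 ≡ 169
σ^64 ≡ 169^2 = 28561 ≡ 141
σ^128 ≡ 141^2 = 19881 ≡ 190
151 = 128 + 16 + 4 + 2 + 1, so σ^151 ≡ 190·190·169·71·155 ≡ 176 (mod 203)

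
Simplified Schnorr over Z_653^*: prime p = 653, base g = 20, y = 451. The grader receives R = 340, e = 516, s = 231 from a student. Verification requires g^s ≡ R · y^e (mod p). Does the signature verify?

g^s mod p:
20^231 mod 653 = 608
R · y^e mod p:
451^516 mod 653 = 482
340·482 = 163880 ≡ 630 (mod 653)
608 ≠ 630; the check fails.

does not verify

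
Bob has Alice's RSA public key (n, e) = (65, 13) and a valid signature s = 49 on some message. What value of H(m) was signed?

49

s^2 ≡ 49^2 = 2401 ≡ 61
s^4 ≡ 61^2 = 3721 ≡ 16
s^8 ≡ 16^2 = 256 ≡ 61
13 = 8 + 4 + 1, so s^13 ≡ 61·16·49 ≡ 49 (mod 65)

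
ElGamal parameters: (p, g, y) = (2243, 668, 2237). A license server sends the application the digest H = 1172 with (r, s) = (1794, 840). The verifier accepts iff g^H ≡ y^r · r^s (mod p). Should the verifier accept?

accept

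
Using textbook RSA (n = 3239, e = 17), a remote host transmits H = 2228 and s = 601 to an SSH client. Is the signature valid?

Squares mod 3239: s^1≡601, s^2≡1672, s^4≡327, s^8≡42, s^16≡1764
17 = 16 + 1, so s^17 ≡ 1764·601 ≡ 1011 (mod 3239)
1011 ≠ 2228, so verification fails.

invalid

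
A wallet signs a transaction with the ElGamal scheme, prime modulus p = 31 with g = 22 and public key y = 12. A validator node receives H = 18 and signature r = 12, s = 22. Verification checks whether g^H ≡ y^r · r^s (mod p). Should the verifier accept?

Left side g^H mod p:
22^2 = 484 ≡ 19
22^4 ≡ 19^2 = 361 ≡ 20
22^8 ≡ 20^2 = 400 ≡ 28
22^16 ≡ 28^2 = 784 ≡ 9
18 = 16 + 2, so 22^18 ≡ 9·19 ≡ 16 (mod 31)
Right side y^r · r^s mod p:
12^2 = 144 ≡ 20
12^4 ≡ 20^2 = 400 ≡ 28
12^8 ≡ 28^2 = 784 ≡ 9
12 = 8 + 4, so 12^12 ≡ 9·28 ≡ 4 (mod 31)
12^2 = 144 ≡ 20
12^4 ≡ 20^2 = 400 ≡ 28
12^8 ≡ 28^2 = 784 ≡ 9
12^16 ≡ 9^2 = 81 ≡ 19
22 = 16 + 4 + 2, so 12^22 ≡ 19·28·20 ≡ 7 (mod 31)
4·7 = 28 ≡ 28 (mod 31)
16 ≠ 28, so verification fails.

reject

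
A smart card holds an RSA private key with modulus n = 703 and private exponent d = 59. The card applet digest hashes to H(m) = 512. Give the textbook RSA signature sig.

Squares mod 703: (H(m))^1≡512, (H(m))^2≡628, (H(m))^4≡1, (H(m))^8≡1, (H(m))^16≡1, (H(m))^32≡1
59 = 32 + 16 + 8 + 2 + 1, so (H(m))^59 ≡ 1·1·1·628·512 ≡ 265 (mod 703)

265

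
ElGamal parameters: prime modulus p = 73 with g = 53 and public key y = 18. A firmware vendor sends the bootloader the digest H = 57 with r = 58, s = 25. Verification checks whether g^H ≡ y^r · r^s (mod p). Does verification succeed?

fails

Left side g^H mod p:
Squares mod 73: 53^1≡53, 53^2≡35, 53^4≡57, 53^8≡37, 53^16≡55, 53^32≡32
57 = 32 + 16 + 8 + 1, so 53^57 ≡ 32·55·37·53 ≡ 66 (mod 73)
Right side y^r · r^s mod p:
Squares mod 73: 18^1≡18, 18^2≡32, 18^4≡2, 18^8≡4, 18^16≡16, 18^32≡37
58 = 32 + 16 + 8 + 2, so 18^58 ≡ 37·16·4·32 ≡ 2 (mod 73)
Squares mod 73: 58^1≡58, 58^2≡6, 58^4≡36, 58^8≡55, 58^16≡32
25 = 16 + 8 + 1, so 58^25 ≡ 32·55·58 ≡ 26 (mod 73)
2·26 = 52 ≡ 52 (mod 73)
66 ≠ 52, so verification fails.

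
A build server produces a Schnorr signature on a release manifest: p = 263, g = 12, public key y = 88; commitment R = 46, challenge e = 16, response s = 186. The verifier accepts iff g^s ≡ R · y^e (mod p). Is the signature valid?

g^s mod p:
Squares mod 263: 12^1≡12, 12^2≡144, 12^4≡222, 12^8≡103, 12^16≡89, 12^32≡31, 12^64≡172, 12^128≡128
186 = 128 + 32 + 16 + 8 + 2, so 12^186 ≡ 128·31·89·103·144 ≡ 121 (mod 263)
R · y^e mod p:
Squares mod 263: 88^1≡88, 88^2≡117, 88^4≡13, 88^8≡169, 88^16≡157
88^16 ≡ 157 (mod 263)
46·157 = 7222 ≡ 121 (mod 263)
121 ≡ 121 (mod 263); signature holds.

valid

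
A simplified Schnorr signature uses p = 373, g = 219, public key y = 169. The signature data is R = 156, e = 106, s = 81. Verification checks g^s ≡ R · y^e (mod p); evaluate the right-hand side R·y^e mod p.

Squares mod 373: 169^1≡169, 169^2≡213, 169^4≡236, 169^8≡119, 169^16≡360, 169^32≡169, 169^64≡213
106 = 64 + 32 + 8 + 2, so 169^106 ≡ 213·169·119·213 ≡ 144 (mod 373)
R · y^e ≡ 156·144 = 22464 ≡ 84 (mod 373)

84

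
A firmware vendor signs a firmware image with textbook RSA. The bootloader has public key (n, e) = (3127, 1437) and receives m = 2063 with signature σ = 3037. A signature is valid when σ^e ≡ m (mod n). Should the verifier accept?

σ^2 ≡ 3037^2 = 9223369 ≡ 1846
σ^4 ≡ 1846^2 = 3407716 ≡ 2413
σ^8 ≡ 2413^2 = 5822569 ≡ 95
σ^16 ≡ 95^2 = 9025 ≡ 2771
σ^32 ≡ 2771^2 = 7678441 ≡ 1656
σ^64 ≡ 1656^2 = 2742336 ≡ 3084
σ^128 ≡ 3084^2 = 9511056 ≡ 1849
σ^256 ≡ 1849^2 = 3418801 ≡ 990
σ^512 ≡ 990^2 = 980100 ≡ 1349
σ^1024 ≡ 1349^2 = 1819801 ≡ 3014
1437 = 1024 + 256 + 128 + 16 + 8 + 4 + 1, so σ^1437 ≡ 3014·990·1849·2771·95·2413·3037 ≡ 2063 (mod 3127)
2063 = m, so the signature checks out.

accept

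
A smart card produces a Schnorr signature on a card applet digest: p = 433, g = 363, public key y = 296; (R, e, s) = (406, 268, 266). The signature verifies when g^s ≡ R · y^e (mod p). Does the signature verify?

does not verify

g^s mod p:
363^2 = 131769 ≡ 137
363^4 ≡ 137^2 = 18769 ≡ 150
363^8 ≡ 150^2 = 22500 ≡ 417
363^16 ≡ 417^2 = 173889 ≡ 256
363^32 ≡ 256^2 = 65536 ≡ 153
363^64 ≡ 153^2 = 23409 ≡ 27
363^128 ≡ 27^2 = 729 ≡ 296
363^256 ≡ 296^2 = 87616 ≡ 150
266 = 256 + 8 + 2, so 363^266 ≡ 150·417·137 ≡ 280 (mod 433)
R · y^e mod p:
296^2 = 87616 ≡ 150
296^4 ≡ 150^2 = 22500 ≡ 417
296^8 ≡ 417^2 = 173889 ≡ 256
296^16 ≡ 256^2 = 65536 ≡ 153
296^32 ≡ 153^2 = 23409 ≡ 27
296^64 ≡ 27^2 = 729 ≡ 296
296^128 ≡ 296^2 = 87616 ≡ 150
296^256 ≡ 150^2 = 22500 ≡ 417
268 = 256 + 8 + 4, so 296^268 ≡ 417·256·417 ≡ 153 (mod 433)
406·153 = 62118 ≡ 199 (mod 433)
280 ≠ 199; the check fails.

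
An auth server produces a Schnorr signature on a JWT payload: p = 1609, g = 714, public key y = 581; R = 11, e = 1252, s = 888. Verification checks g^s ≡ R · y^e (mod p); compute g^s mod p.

416

Squares mod 1609: 714^1≡714, 714^2≡1352, 714^4≡80, 714^8≡1573, 714^16≡1296, 714^32≡1429, 714^64≡220, 714^128≡130, 714^256≡810, 714^512≡1237
888 = 512 + 256 + 64 + 32 + 16 + 8, so 714^888 ≡ 1237·810·220·1429·1296·1573 ≡ 416 (mod 1609)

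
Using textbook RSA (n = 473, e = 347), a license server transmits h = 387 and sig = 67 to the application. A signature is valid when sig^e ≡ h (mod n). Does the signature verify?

sig^2 ≡ 67^2 = 4489 ≡ 232
sig^4 ≡ 232^2 = 53824 ≡ 375
sig^8 ≡ 375^2 = 140625 ≡ 144
sig^16 ≡ 144^2 = 20736 ≡ 397
sig^32 ≡ 397^2 = 157609 ≡ 100
sig^64 ≡ 100^2 = 10000 ≡ 67
sig^128 ≡ 67^2 = 4489 ≡ 232
sig^256 ≡ 232^2 = 53824 ≡ 375
347 = 256 + 64 + 16 + 8 + 2 + 1, so sig^347 ≡ 375·67·397·144·232·67 ≡ 100 (mod 473)
100 ≠ 387, so verification fails.

does not verify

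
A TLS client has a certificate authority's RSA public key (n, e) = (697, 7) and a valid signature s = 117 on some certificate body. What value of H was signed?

s^7 mod 697 = 586

586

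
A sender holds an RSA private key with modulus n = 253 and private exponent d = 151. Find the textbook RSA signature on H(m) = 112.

(H(m))^2 ≡ 112^2 = 12544 ≡ 147
(H(m))^4 ≡ 147^2 = 21609 ≡ 104
(H(m))^8 ≡ 104^2 = 10816 ≡ 190
(H(m))^16 ≡ 190^2 = 36100 ≡ 174
(H(m))^32 ≡ 174^2 = 30276 ≡ 169
(H(m))^64 ≡ 169^2 = 28561 ≡ 225
(H(m))^128 ≡ 225^2 = 50625 ≡ 25
151 = 128 + 16 + 4 + 2 + 1, so (H(m))^151 ≡ 25·174·104·147·112 ≡ 178 (mod 253)

178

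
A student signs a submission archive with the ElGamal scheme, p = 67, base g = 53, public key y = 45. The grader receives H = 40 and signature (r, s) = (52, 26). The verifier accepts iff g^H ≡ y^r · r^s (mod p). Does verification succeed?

Left side g^H mod p:
53^2 = 2809 ≡ 62
53^4 ≡ 62^2 = 3844 ≡ 25
53^8 ≡ 25^2 = 625 ≡ 22
53^16 ≡ 22^2 = 484 ≡ 15
53^32 ≡ 15^2 = 225 ≡ 24
40 = 32 + 8, so 53^40 ≡ 24·22 ≡ 59 (mod 67)
Right side y^r · r^s mod p:
45^2 = 2025 ≡ 15
45^4 ≡ 15^2 = 225 ≡ 24
45^8 ≡ 24^2 = 576 ≡ 40
45^16 ≡ 40^2 = 1600 ≡ 59
45^32 ≡ 59^2 = 3481 ≡ 64
52 = 32 + 16 + 4, so 45^52 ≡ 64·59·24 ≡ 40 (mod 67)
52^2 = 2704 ≡ 24
52^4 ≡ 24^2 = 576 ≡ 40
52^8 ≡ 40^2 = 1600 ≡ 59
52^16 ≡ 59^2 = 3481 ≡ 64
26 = 16 + 8 + 2, so 52^26 ≡ 64·59·24 ≡ 40 (mod 67)
40·40 = 1600 ≡ 59 (mod 67)
59 ≡ 59 (mod 67), so the signature is genuine.

passes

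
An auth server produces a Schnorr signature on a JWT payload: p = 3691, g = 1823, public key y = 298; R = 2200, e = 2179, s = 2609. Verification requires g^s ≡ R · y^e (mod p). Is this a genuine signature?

forged

g^s mod p:
1823^2 = 3323329 ≡ 1429
1823^4 ≡ 1429^2 = 2042041 ≡ 918
1823^8 ≡ 918^2 = 842724 ≡ 1176
1823^16 ≡ 1176^2 = 1382976 ≡ 2542
1823^32 ≡ 2542^2 = 6461764 ≡ 2514
1823^64 ≡ 2514^2 = 6320196 ≡ 1204
1823^128 ≡ 1204^2 = 1449616 ≡ 2744
1823^256 ≡ 2744^2 = 7529536 ≡ 3587
1823^512 ≡ 3587^2 = 12866569 ≡ 3434
1823^1024 ≡ 3434^2 = 11792356 ≡ 3302
1823^2048 ≡ 3302^2 = 10903204 ≡ 3681
2609 = 2048 + 512 + 32 + 16 + 1, so 1823^2609 ≡ 3681·3434·2514·2542·1823 ≡ 978 (mod 3691)
R · y^e mod p:
298^2 = 88804 ≡ 220
298^4 ≡ 220^2 = 48400 ≡ 417
298^8 ≡ 417^2 = 173889 ≡ 412
298^16 ≡ 412^2 = 169744 ≡ 3649
298^32 ≡ 3649^2 = 13315201 ≡ 1764
298^64 ≡ 1764^2 = 3111696 ≡ 183
298^128 ≡ 183^2 = 33489 ≡ 270
298^256 ≡ 270^2 = 72900 ≡ 2771
298^512 ≡ 2771^2 = 7678441 ≡ 1161
298^1024 ≡ 1161^2 = 1347921 ≡ 706
298^2048 ≡ 706^2 = 498436 ≡ 151
2179 = 2048 + 128 + 2 + 1, so 298^2179 ≡ 151·270·220·298 ≡ 2949 (mod 3691)
2200·2949 = 6487800 ≡ 2713 (mod 3691)
978 ≠ 2713; the check fails.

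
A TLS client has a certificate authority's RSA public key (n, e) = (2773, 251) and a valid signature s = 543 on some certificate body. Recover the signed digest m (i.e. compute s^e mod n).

s^2 ≡ 543^2 = 294849 ≡ 911
s^4 ≡ 911^2 = 829921 ≡ 794
s^8 ≡ 794^2 = 630436 ≡ 965
s^16 ≡ 965^2 = 931225 ≡ 2270
s^32 ≡ 2270^2 = 5152900 ≡ 666
s^64 ≡ 666^2 = 443556 ≡ 2649
s^128 ≡ 2649^2 = 7017201 ≡ 1511
251 = 128 + 64 + 32 + 16 + 8 + 2 + 1, so s^251 ≡ 1511·2649·666·2270·965·911·543 ≡ 2128 (mod 2773)

2128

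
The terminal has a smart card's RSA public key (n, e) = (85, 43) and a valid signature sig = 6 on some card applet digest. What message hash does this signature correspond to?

sig^2 ≡ 6^2 = 36
sig^4 ≡ 36^2 = 1296 ≡ 21
sig^8 ≡ 21^2 = 441 ≡ 16
sig^16 ≡ 16^2 = 256 ≡ 1
sig^32 ≡ 1^2 = 1
43 = 32 + 8 + 2 + 1, so sig^43 ≡ 1·16·36·6 ≡ 56 (mod 85)

56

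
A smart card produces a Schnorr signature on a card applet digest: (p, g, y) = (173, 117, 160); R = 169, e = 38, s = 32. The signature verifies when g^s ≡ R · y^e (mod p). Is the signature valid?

valid

g^s mod p:
117^2 = 13689 ≡ 22
117^4 ≡ 22^2 = 484 ≡ 138
117^8 ≡ 138^2 = 19044 ≡ 14
117^16 ≡ 14^2 = 196 ≡ 23
117^32 ≡ 23^2 = 529 ≡ 10
R · y^e mod p:
160^2 = 25600 ≡ 169
160^4 ≡ 169^2 = 28561 ≡ 16
160^8 ≡ 16^2 = 256 ≡ 83
160^16 ≡ 83^2 = 6889 ≡ 142
160^32 ≡ 142^2 = 20164 ≡ 96
38 = 32 + 4 + 2, so 160^38 ≡ 96·16·169 ≡ 84 (mod 173)
169·84 = 14196 ≡ 10 (mod 173)
10 ≡ 10 (mod 173); signature holds.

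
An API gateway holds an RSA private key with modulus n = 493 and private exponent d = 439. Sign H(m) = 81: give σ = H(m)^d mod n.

344

Squares mod 493: (H(m))^1≡81, (H(m))^2≡152, (H(m))^4≡426, (H(m))^8≡52, (H(m))^16≡239, (H(m))^32≡426, (H(m))^64≡52, (H(m))^128≡239, (H(m))^256≡426
439 = 256 + 128 + 32 + 16 + 4 + 2 + 1, so (H(m))^439 ≡ 426·239·426·239·426·152·81 ≡ 344 (mod 493)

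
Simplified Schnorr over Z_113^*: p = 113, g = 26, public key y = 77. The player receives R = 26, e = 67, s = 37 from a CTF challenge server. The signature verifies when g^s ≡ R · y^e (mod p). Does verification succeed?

fails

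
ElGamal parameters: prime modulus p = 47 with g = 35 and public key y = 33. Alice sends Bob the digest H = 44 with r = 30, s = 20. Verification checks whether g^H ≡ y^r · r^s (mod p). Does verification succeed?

Left side g^H mod p:
Squares mod 47: 35^1≡35, 35^2≡3, 35^4≡9, 35^8≡34, 35^16≡28, 35^32≡32
44 = 32 + 8 + 4, so 35^44 ≡ 32·34·9 ≡ 16 (mod 47)
Right side y^r · r^s mod p:
Squares mod 47: 33^1≡33, 33^2≡8, 33^4≡17, 33^8≡7, 33^16≡2
30 = 16 + 8 + 4 + 2, so 33^30 ≡ 2·7·17·8 ≡ 24 (mod 47)
Squares mod 47: 30^1≡30, 30^2≡7, 30^4≡2, 30^8≡4, 30^16≡16
20 = 16 + 4, so 30^20 ≡ 16·2 ≡ 32 (mod 47)
24·32 = 768 ≡ 16 (mod 47)
16 ≡ 16 (mod 47), so the signature is genuine.

passes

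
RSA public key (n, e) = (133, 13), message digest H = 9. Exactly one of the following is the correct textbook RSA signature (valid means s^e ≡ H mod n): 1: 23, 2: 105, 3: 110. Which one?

Candidate 1: Squares mod 133: 23^1≡23, 23^2≡130, 23^4≡9, 23^8≡81; 13 = 8 + 4 + 1, so 23^13 ≡ 81·9·23 ≡ 9 (mod 133)
  → matches H = 9
Candidate 2: Squares mod 133: 105^1≡105, 105^2≡119, 105^4≡63, 105^8≡112; 13 = 8 + 4 + 1, so 105^13 ≡ 112·63·105 ≡ 70 (mod 133)
Candidate 3: Squares mod 133: 110^1≡110, 110^2≡130, 110^4≡9, 110^8≡81; 13 = 8 + 4 + 1, so 110^13 ≡ 81·9·110 ≡ 124 (mod 133)

1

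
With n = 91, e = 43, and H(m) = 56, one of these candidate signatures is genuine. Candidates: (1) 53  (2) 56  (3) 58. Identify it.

Candidate 1: Squares mod 91: 53^1≡53, 53^2≡79, 53^4≡53, 53^8≡79, 53^16≡53, 53^32≡79; 43 = 32 + 8 + 2 + 1, so 53^43 ≡ 79·79·79·53 ≡ 53 (mod 91)
Candidate 2: Squares mod 91: 56^1≡56, 56^2≡42, 56^4≡35, 56^8≡42, 56^16≡35, 56^32≡42; 43 = 32 + 8 + 2 + 1, so 56^43 ≡ 42·42·42·56 ≡ 56 (mod 91)
  → matches H(m) = 56
Candidate 3: Squares mod 91: 58^1≡58, 58^2≡88, 58^4≡9, 58^8≡81, 58^16≡9, 58^32≡81; 43 = 32 + 8 + 2 + 1, so 58^43 ≡ 81·81·88·58 ≡ 72 (mod 91)

2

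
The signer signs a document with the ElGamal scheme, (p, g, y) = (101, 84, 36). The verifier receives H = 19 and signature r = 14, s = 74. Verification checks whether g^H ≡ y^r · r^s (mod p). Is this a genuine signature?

Left side g^H mod p:
84^2 = 7056 ≡ 87
84^4 ≡ 87^2 = 7569 ≡ 95
84^8 ≡ 95^2 = 9025 ≡ 36
84^16 ≡ 36^2 = 1296 ≡ 84
19 = 16 + 2 + 1, so 84^19 ≡ 84·87·84 ≡ 95 (mod 101)
Right side y^r · r^s mod p:
36^2 = 1296 ≡ 84
36^4 ≡ 84^2 = 7056 ≡ 87
36^8 ≡ 87^2 = 7569 ≡ 95
14 = 8 + 4 + 2, so 36^14 ≡ 95·87·84 ≡ 87 (mod 101)
14^2 = 196 ≡ 95
14^4 ≡ 95^2 = 9025 ≡ 36
14^8 ≡ 36^2 = 1296 ≡ 84
14^16 ≡ 84^2 = 7056 ≡ 87
14^32 ≡ 87^2 = 7569 ≡ 95
14^64 ≡ 95^2 = 9025 ≡ 36
74 = 64 + 8 + 2, so 14^74 ≡ 36·84·95 ≡ 36 (mod 101)
87·36 = 3132 ≡ 1 (mod 101)
95 ≠ 1, so verification fails.

forged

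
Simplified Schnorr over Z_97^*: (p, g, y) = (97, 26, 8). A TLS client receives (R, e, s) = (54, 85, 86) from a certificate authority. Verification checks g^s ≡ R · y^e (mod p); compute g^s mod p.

Squares mod 97: 26^1≡26, 26^2≡94, 26^4≡9, 26^8≡81, 26^16≡62, 26^32≡61, 26^64≡35
86 = 64 + 16 + 4 + 2, so 26^86 ≡ 35·62·9·94 ≡ 95 (mod 97)

95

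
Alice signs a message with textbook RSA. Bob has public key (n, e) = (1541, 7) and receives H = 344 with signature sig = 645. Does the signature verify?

does not verify

sig^2 ≡ 645^2 = 416025 ≡ 1496
sig^4 ≡ 1496^2 = 2238016 ≡ 484
7 = 4 + 2 + 1, so sig^7 ≡ 484·1496·645 ≡ 1197 (mod 1541)
The recovered value 1197 does not match the digest 344.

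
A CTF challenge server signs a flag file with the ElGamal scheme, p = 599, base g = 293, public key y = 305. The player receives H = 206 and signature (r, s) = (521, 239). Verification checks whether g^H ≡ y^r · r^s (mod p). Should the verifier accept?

Left side g^H mod p:
293^2 = 85849 ≡ 192
293^4 ≡ 192^2 = 36864 ≡ 325
293^8 ≡ 325^2 = 105625 ≡ 201
293^16 ≡ 201^2 = 40401 ≡ 268
293^32 ≡ 268^2 = 71824 ≡ 543
293^64 ≡ 543^2 = 294849 ≡ 141
293^128 ≡ 141^2 = 19881 ≡ 114
206 = 128 + 64 + 8 + 4 + 2, so 293^206 ≡ 114·141·201·325·192 ≡ 49 (mod 599)
Right side y^r · r^s mod p:
305^2 = 93025 ≡ 180
305^4 ≡ 180^2 = 32400 ≡ 54
305^8 ≡ 54^2 = 2916 ≡ 520
305^16 ≡ 520^2 = 270400 ≡ 251
305^32 ≡ 251^2 = 63001 ≡ 106
305^64 ≡ 106^2 = 11236 ≡ 454
305^128 ≡ 454^2 = 206116 ≡ 60
305^256 ≡ 60^2 = 3600 ≡ 6
305^512 ≡ 6^2 = 36
521 = 512 + 8 + 1, so 305^521 ≡ 36·520·305 ≡ 531 (mod 599)
521^2 = 271441 ≡ 94
521^4 ≡ 94^2 = 8836 ≡ 450
521^8 ≡ 450^2 = 202500 ≡ 38
521^16 ≡ 38^2 = 1444 ≡ 246
521^32 ≡ 246^2 = 60516 ≡ 17
521^64 ≡ 17^2 = 289
521^128 ≡ 289^2 = 83521 ≡ 260
239 = 128 + 64 + 32 + 8 + 4 + 2 + 1, so 521^239 ≡ 260·289·17·38·450·94·521 ≡ 214 (mod 599)
531·214 = 113634 ≡ 423 (mod 599)
49 ≠ 423, so verification fails.

reject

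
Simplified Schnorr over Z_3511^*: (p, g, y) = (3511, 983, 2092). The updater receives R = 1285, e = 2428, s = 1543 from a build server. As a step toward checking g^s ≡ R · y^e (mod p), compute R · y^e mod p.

Squares mod 3511: 2092^1≡2092, 2092^2≡1758, 2092^4≡884, 2092^8≡2014, 2092^16≡991, 2092^32≡2512, 2092^64≡877, 2092^128≡220, 2092^256≡2757, 2092^512≡3245, 2092^1024≡536, 2092^2048≡2905
2428 = 2048 + 256 + 64 + 32 + 16 + 8 + 4, so 2092^2428 ≡ 2905·2757·877·2512·991·2014·884 ≡ 536 (mod 3511)
R · y^e ≡ 1285·536 = 688760 ≡ 604 (mod 3511)

604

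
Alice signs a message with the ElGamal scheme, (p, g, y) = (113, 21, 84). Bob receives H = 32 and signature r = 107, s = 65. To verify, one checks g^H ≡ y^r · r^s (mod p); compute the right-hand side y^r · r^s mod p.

84^2 = 7056 ≡ 50
84^4 ≡ 50^2 = 2500 ≡ 14
84^8 ≡ 14^2 = 196 ≡ 83
84^16 ≡ 83^2 = 6889 ≡ 109
84^32 ≡ 109^2 = 11881 ≡ 16
84^64 ≡ 16^2 = 256 ≡ 30
107 = 64 + 32 + 8 + 2 + 1, so 84^107 ≡ 30·16·83·50·84 ≡ 86 (mod 113)
107^2 = 11449 ≡ 36
107^4 ≡ 36^2 = 1296 ≡ 53
107^8 ≡ 53^2 = 2809 ≡ 97
107^16 ≡ 97^2 = 9409 ≡ 30
107^32 ≡ 30^2 = 900 ≡ 109
107^64 ≡ 109^2 = 11881 ≡ 16
65 = 64 + 1, so 107^65 ≡ 16·107 ≡ 17 (mod 113)
y^r · r^s ≡ 86·17 = 1462 ≡ 106 (mod 113)

106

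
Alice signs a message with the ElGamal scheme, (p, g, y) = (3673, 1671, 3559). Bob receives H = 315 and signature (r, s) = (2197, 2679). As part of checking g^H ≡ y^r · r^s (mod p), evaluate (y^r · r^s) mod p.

1575

3559^2 = 12666481 ≡ 1977
3559^4 ≡ 1977^2 = 3908529 ≡ 457
3559^8 ≡ 457^2 = 208849 ≡ 3161
3559^16 ≡ 3161^2 = 9991921 ≡ 1361
3559^32 ≡ 1361^2 = 1852321 ≡ 1129
3559^64 ≡ 1129^2 = 1274641 ≡ 110
3559^128 ≡ 110^2 = 12100 ≡ 1081
3559^256 ≡ 1081^2 = 1168561 ≡ 547
3559^512 ≡ 547^2 = 299209 ≡ 1696
3559^1024 ≡ 1696^2 = 2876416 ≡ 457
3559^2048 ≡ 457^2 = 208849 ≡ 3161
2197 = 2048 + 128 + 16 + 4 + 1, so 3559^2197 ≡ 3161·1081·1361·457·3559 ≡ 1194 (mod 3673)
2197^2 = 4826809 ≡ 487
2197^4 ≡ 487^2 = 237169 ≡ 2097
2197^8 ≡ 2097^2 = 4397409 ≡ 828
2197^16 ≡ 828^2 = 685584 ≡ 2406
2197^32 ≡ 2406^2 = 5788836 ≡ 188
2197^64 ≡ 188^2 = 35344 ≡ 2287
2197^128 ≡ 2287^2 = 5230369 ≡ 17
2197^256 ≡ 17^2 = 289
2197^512 ≡ 289^2 = 83521 ≡ 2715
2197^1024 ≡ 2715^2 = 7371225 ≡ 3187
2197^2048 ≡ 3187^2 = 10156969 ≡ 1124
2679 = 2048 + 512 + 64 + 32 + 16 + 4 + 2 + 1, so 2197^2679 ≡ 1124·2715·2287·188·2406·2097·487·2197 ≡ 3056 (mod 3673)
y^r · r^s ≡ 1194·3056 = 3648864 ≡ 1575 (mod 3673)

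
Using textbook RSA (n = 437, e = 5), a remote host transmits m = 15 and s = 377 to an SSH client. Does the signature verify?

Squares mod 437: s^1≡377, s^2≡104, s^4≡328
5 = 4 + 1, so s^5 ≡ 328·377 ≡ 422 (mod 437)
The recovered value 422 does not match the digest 15.

does not verify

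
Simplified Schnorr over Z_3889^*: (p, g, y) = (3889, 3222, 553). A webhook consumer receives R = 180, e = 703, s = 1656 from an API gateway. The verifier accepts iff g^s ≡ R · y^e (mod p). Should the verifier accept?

g^s mod p:
3222^2 = 10381284 ≡ 1543
3222^4 ≡ 1543^2 = 2380849 ≡ 781
3222^8 ≡ 781^2 = 609961 ≡ 3277
3222^16 ≡ 3277^2 = 10738729 ≡ 1200
3222^32 ≡ 1200^2 = 1440000 ≡ 1070
3222^64 ≡ 1070^2 = 1144900 ≡ 1534
3222^128 ≡ 1534^2 = 2353156 ≡ 311
3222^256 ≡ 311^2 = 96721 ≡ 3385
3222^512 ≡ 3385^2 = 11458225 ≡ 1231
3222^1024 ≡ 1231^2 = 1515361 ≡ 2540
1656 = 1024 + 512 + 64 + 32 + 16 + 8, so 3222^1656 ≡ 2540·1231·1534·1070·1200·3277 ≡ 3160 (mod 3889)
R · y^e mod p:
553^2 = 305809 ≡ 2467
553^4 ≡ 2467^2 = 6086089 ≡ 3693
553^8 ≡ 3693^2 = 13638249 ≡ 3415
553^16 ≡ 3415^2 = 11662225 ≡ 3003
553^32 ≡ 3003^2 = 9018009 ≡ 3307
553^64 ≡ 3307^2 = 10936249 ≡ 381
553^128 ≡ 381^2 = 145161 ≡ 1268
553^256 ≡ 1268^2 = 1607824 ≡ 1667
553^512 ≡ 1667^2 = 2778889 ≡ 2143
703 = 512 + 128 + 32 + 16 + 8 + 4 + 2 + 1, so 553^703 ≡ 2143·1268·3307·3003·3415·3693·2467·553 ≡ 960 (mod 3889)
180·960 = 172800 ≡ 1684 (mod 3889)
3160 ≠ 1684; the check fails.

reject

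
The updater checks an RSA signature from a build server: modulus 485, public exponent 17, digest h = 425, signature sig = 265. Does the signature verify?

verifies

Squares mod 485: sig^1≡265, sig^2≡385, sig^4≡300, sig^8≡275, sig^16≡450
17 = 16 + 1, so sig^17 ≡ 450·265 ≡ 425 (mod 485)
Since 425 equals the digest 425, verification succeeds.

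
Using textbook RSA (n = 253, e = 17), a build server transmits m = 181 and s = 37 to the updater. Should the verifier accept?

accept

s^2 ≡ 37^2 = 1369 ≡ 104
s^4 ≡ 104^2 = 10816 ≡ 190
s^8 ≡ 190^2 = 36100 ≡ 174
s^16 ≡ 174^2 = 30276 ≡ 169
17 = 16 + 1, so s^17 ≡ 169·37 ≡ 181 (mod 253)
Since 181 equals the digest 181, verification succeeds.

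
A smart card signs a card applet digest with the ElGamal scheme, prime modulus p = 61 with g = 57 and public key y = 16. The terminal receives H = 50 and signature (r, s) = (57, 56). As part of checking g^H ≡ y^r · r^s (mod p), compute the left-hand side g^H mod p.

13

Squares mod 61: 57^1≡57, 57^2≡16, 57^4≡12, 57^8≡22, 57^16≡57, 57^32≡16
50 = 32 + 16 + 2, so 57^50 ≡ 16·57·16 ≡ 13 (mod 61)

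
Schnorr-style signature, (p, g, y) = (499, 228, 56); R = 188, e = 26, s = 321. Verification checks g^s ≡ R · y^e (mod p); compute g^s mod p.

228^2 = 51984 ≡ 88
228^4 ≡ 88^2 = 7744 ≡ 259
228^8 ≡ 259^2 = 67081 ≡ 215
228^16 ≡ 215^2 = 46225 ≡ 317
228^32 ≡ 317^2 = 100489 ≡ 190
228^64 ≡ 190^2 = 36100 ≡ 172
228^128 ≡ 172^2 = 29584 ≡ 143
228^256 ≡ 143^2 = 20449 ≡ 489
321 = 256 + 64 + 1, so 228^321 ≡ 489·172·228 ≡ 54 (mod 499)

54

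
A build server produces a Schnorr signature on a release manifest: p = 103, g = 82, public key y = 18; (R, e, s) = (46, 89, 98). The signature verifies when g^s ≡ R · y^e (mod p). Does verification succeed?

g^s mod p:
Squares mod 103: 82^1≡82, 82^2≡29, 82^4≡17, 82^8≡83, 82^16≡91, 82^32≡41, 82^64≡33
98 = 64 + 32 + 2, so 82^98 ≡ 33·41·29 ≡ 97 (mod 103)
R · y^e mod p:
Squares mod 103: 18^1≡18, 18^2≡15, 18^4≡19, 18^8≡52, 18^16≡26, 18^32≡58, 18^64≡68
89 = 64 + 16 + 8 + 1, so 18^89 ≡ 68·26·52·18 ≡ 50 (mod 103)
46·50 = 2300 ≡ 34 (mod 103)
97 ≠ 34; the check fails.

fails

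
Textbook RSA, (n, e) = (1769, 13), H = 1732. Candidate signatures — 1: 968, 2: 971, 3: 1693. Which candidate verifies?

1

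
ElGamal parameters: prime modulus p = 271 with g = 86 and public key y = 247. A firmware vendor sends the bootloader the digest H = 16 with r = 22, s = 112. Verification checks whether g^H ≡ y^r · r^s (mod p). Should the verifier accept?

Left side g^H mod p:
86^2 = 7396 ≡ 79
86^4 ≡ 79^2 = 6241 ≡ 8
86^8 ≡ 8^2 = 64
86^16 ≡ 64^2 = 4096 ≡ 31
Right side y^r · r^s mod p:
247^2 = 61009 ≡ 34
247^4 ≡ 34^2 = 1156 ≡ 72
247^8 ≡ 72^2 = 5184 ≡ 35
247^16 ≡ 35^2 = 1225 ≡ 141
22 = 16 + 4 + 2, so 247^22 ≡ 141·72·34 ≡ 185 (mod 271)
22^2 = 484 ≡ 213
22^4 ≡ 213^2 = 45369 ≡ 112
22^8 ≡ 112^2 = 12544 ≡ 78
22^16 ≡ 78^2 = 6084 ≡ 122
22^32 ≡ 122^2 = 14884 ≡ 250
22^64 ≡ 250^2 = 62500 ≡ 170
112 = 64 + 32 + 16, so 22^112 ≡ 170·250·122 ≡ 228 (mod 271)
185·228 = 42180 ≡ 175 (mod 271)
31 ≠ 175, so verification fails.

reject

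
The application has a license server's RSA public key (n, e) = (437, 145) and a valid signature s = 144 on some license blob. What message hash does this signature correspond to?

Squares mod 437: s^1≡144, s^2≡197, s^4≡353, s^8≡64, s^16≡163, s^32≡349, s^64≡315, s^128≡26
145 = 128 + 16 + 1, so s^145 ≡ 26·163·144 ≡ 220 (mod 437)

220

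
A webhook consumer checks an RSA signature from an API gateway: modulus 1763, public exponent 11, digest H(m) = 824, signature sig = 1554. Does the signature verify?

does not verify

sig^2 ≡ 1554^2 = 2414916 ≡ 1369
sig^4 ≡ 1369^2 = 1874161 ≡ 92
sig^8 ≡ 92^2 = 8464 ≡ 1412
11 = 8 + 2 + 1, so sig^11 ≡ 1412·1369·1554 ≡ 939 (mod 1763)
939 ≠ 824, so verification fails.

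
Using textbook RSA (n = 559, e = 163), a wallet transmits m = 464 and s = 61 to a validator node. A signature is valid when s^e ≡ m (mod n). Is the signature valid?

valid

s^2 ≡ 61^2 = 3721 ≡ 367
s^4 ≡ 367^2 = 134689 ≡ 529
s^8 ≡ 529^2 = 279841 ≡ 341
s^16 ≡ 341^2 = 116281 ≡ 9
s^32 ≡ 9^2 = 81
s^64 ≡ 81^2 = 6561 ≡ 412
s^128 ≡ 412^2 = 169744 ≡ 367
163 = 128 + 32 + 2 + 1, so s^163 ≡ 367·81·367·61 ≡ 464 (mod 559)
464 = m, so the signature checks out.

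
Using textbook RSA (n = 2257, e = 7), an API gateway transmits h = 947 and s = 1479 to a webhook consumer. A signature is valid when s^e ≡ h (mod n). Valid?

s^2 ≡ 1479^2 = 2187441 ≡ 408
s^4 ≡ 408^2 = 166464 ≡ 1703
7 = 4 + 2 + 1, so s^7 ≡ 1703·408·1479 ≡ 998 (mod 2257)
The recovered value 998 does not match the digest 947.

no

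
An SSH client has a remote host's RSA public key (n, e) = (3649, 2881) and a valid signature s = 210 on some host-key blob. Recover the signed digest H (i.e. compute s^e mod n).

Squares mod 3649: s^1≡210, s^2≡312, s^4≡2470, s^8≡3421, s^16≡898, s^32≡3624, s^64≡625, s^128≡182, s^256≡283, s^512≡3460, s^1024≡2880, s^2048≡223
2881 = 2048 + 512 + 256 + 64 + 1, so s^2881 ≡ 223·3460·283·625·210 ≡ 1399 (mod 3649)

1399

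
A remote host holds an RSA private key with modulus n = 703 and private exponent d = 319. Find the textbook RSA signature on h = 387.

520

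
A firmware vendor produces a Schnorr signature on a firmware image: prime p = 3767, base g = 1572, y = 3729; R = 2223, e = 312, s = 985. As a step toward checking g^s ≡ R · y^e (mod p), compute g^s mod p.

1572^2 = 2471184 ≡ 32
1572^4 ≡ 32^2 = 1024
1572^8 ≡ 1024^2 = 1048576 ≡ 1350
1572^16 ≡ 1350^2 = 1822500 ≡ 3039
1572^32 ≡ 3039^2 = 9235521 ≡ 2604
1572^64 ≡ 2604^2 = 6780816 ≡ 216
1572^128 ≡ 216^2 = 46656 ≡ 1452
1572^256 ≡ 1452^2 = 2108304 ≡ 2551
1572^512 ≡ 2551^2 = 6507601 ≡ 1992
985 = 512 + 256 + 128 + 64 + 16 + 8 + 1, so 1572^985 ≡ 1992·2551·1452·216·3039·1350·1572 ≡ 3646 (mod 3767)

3646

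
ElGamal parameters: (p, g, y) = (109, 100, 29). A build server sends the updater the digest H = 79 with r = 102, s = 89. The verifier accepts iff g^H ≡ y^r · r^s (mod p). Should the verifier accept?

accept

Left side g^H mod p:
100^2 = 10000 ≡ 81
100^4 ≡ 81^2 = 6561 ≡ 21
100^8 ≡ 21^2 = 441 ≡ 5
100^16 ≡ 5^2 = 25
100^32 ≡ 25^2 = 625 ≡ 80
100^64 ≡ 80^2 = 6400 ≡ 78
79 = 64 + 8 + 4 + 2 + 1, so 100^79 ≡ 78·5·21·81·100 ≡ 74 (mod 109)
Right side y^r · r^s mod p:
29^2 = 841 ≡ 78
29^4 ≡ 78^2 = 6084 ≡ 89
29^8 ≡ 89^2 = 7921 ≡ 73
29^16 ≡ 73^2 = 5329 ≡ 97
29^32 ≡ 97^2 = 9409 ≡ 35
29^64 ≡ 35^2 = 1225 ≡ 26
102 = 64 + 32 + 4 + 2, so 29^102 ≡ 26·35·89·78 ≡ 16 (mod 109)
102^2 = 10404 ≡ 49
102^4 ≡ 49^2 = 2401 ≡ 3
102^8 ≡ 3^2 = 9
102^16 ≡ 9^2 = 81
102^32 ≡ 81^2 = 6561 ≡ 21
102^64 ≡ 21^2 = 441 ≡ 5
89 = 64 + 16 + 8 + 1, so 102^89 ≡ 5·81·9·102 ≡ 100 (mod 109)
16·100 = 1600 ≡ 74 (mod 109)
74 ≡ 74 (mod 109), so the signature is genuine.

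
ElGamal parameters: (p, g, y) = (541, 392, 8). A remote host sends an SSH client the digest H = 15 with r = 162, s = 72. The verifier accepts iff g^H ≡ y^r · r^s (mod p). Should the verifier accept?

reject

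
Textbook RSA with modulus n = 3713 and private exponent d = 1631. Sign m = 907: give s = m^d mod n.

Squares mod 3713: m^1≡907, m^2≡2076, m^4≡2696, m^8≡2075, m^16≡2258, m^32≡615, m^64≡3212, m^128≡2230, m^256≡1193, m^512≡1170, m^1024≡2516
1631 = 1024 + 512 + 64 + 16 + 8 + 4 + 2 + 1, so m^1631 ≡ 2516·1170·3212·2258·2075·2696·2076·907 ≡ 852 (mod 3713)

852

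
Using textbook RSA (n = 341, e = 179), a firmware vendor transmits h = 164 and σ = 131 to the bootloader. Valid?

σ^2 ≡ 131^2 = 17161 ≡ 111
σ^4 ≡ 111^2 = 12321 ≡ 45
σ^8 ≡ 45^2 = 2025 ≡ 320
σ^16 ≡ 320^2 = 102400 ≡ 100
σ^32 ≡ 100^2 = 10000 ≡ 111
σ^64 ≡ 111^2 = 12321 ≡ 45
σ^128 ≡ 45^2 = 2025 ≡ 320
179 = 128 + 32 + 16 + 2 + 1, so σ^179 ≡ 320·111·100·111·131 ≡ 164 (mod 341)
164 = h, so the signature checks out.

yes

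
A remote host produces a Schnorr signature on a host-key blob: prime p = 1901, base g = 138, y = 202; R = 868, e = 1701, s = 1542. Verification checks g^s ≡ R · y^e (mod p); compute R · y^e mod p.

202^2 = 40804 ≡ 883
202^4 ≡ 883^2 = 779689 ≡ 279
202^8 ≡ 279^2 = 77841 ≡ 1801
202^16 ≡ 1801^2 = 3243601 ≡ 495
202^32 ≡ 495^2 = 245025 ≡ 1697
202^64 ≡ 1697^2 = 2879809 ≡ 1695
202^128 ≡ 1695^2 = 2873025 ≡ 614
202^256 ≡ 614^2 = 376996 ≡ 598
202^512 ≡ 598^2 = 357604 ≡ 216
202^1024 ≡ 216^2 = 46656 ≡ 1032
1701 = 1024 + 512 + 128 + 32 + 4 + 1, so 202^1701 ≡ 1032·216·614·1697·279·202 ≡ 1647 (mod 1901)
R · y^e ≡ 868·1647 = 1429596 ≡ 44 (mod 1901)

44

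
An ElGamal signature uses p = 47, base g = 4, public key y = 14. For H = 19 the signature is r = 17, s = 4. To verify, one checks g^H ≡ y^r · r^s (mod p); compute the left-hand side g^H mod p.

Squares mod 47: 4^1≡4, 4^2≡16, 4^4≡21, 4^8≡18, 4^16≡42
19 = 16 + 2 + 1, so 4^19 ≡ 42·16·4 ≡ 9 (mod 47)

9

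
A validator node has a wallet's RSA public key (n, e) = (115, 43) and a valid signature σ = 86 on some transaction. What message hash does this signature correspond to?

111

σ^43 mod 115 = 111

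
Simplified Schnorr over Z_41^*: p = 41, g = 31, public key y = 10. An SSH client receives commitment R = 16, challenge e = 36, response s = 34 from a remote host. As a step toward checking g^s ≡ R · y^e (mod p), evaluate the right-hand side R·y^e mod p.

37

10^2 = 100 ≡ 18
10^4 ≡ 18^2 = 324 ≡ 37
10^8 ≡ 37^2 = 1369 ≡ 16
10^16 ≡ 16^2 = 256 ≡ 10
10^32 ≡ 10^2 = 100 ≡ 18
36 = 32 + 4, so 10^36 ≡ 18·37 ≡ 10 (mod 41)
R · y^e ≡ 16·10 = 160 ≡ 37 (mod 41)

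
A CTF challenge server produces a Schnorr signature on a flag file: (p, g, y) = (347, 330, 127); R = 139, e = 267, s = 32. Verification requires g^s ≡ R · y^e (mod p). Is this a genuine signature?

forged

g^s mod p:
Squares mod 347: 330^1≡330, 330^2≡289, 330^4≡241, 330^8≡132, 330^16≡74, 330^32≡271
330^32 ≡ 271 (mod 347)
R · y^e mod p:
Squares mod 347: 127^1≡127, 127^2≡167, 127^4≡129, 127^8≡332, 127^16≡225, 127^32≡310, 127^64≡328, 127^128≡14, 127^256≡196
267 = 256 + 8 + 2 + 1, so 127^267 ≡ 196·332·167·127 ≡ 52 (mod 347)
139·52 = 7228 ≡ 288 (mod 347)
271 ≠ 288; the check fails.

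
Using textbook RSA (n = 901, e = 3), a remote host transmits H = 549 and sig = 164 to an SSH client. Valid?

sig^2 ≡ 164^2 = 26896 ≡ 767
3 = 2 + 1, so sig^3 ≡ 767·164 ≡ 549 (mod 901)
sig^3 mod 901 = 549 matches H.

yes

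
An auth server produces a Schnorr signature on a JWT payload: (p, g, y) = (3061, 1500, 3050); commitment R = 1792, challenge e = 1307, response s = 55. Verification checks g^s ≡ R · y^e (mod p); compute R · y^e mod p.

231

Squares mod 3061: 3050^1≡3050, 3050^2≡121, 3050^4≡2397, 3050^8≡112, 3050^16≡300, 3050^32≡1231, 3050^64≡166, 3050^128≡7, 3050^256≡49, 3050^512≡2401, 3050^1024≡938
1307 = 1024 + 256 + 16 + 8 + 2 + 1, so 3050^1307 ≡ 938·49·300·112·121·3050 ≡ 36 (mod 3061)
R · y^e ≡ 1792·36 = 64512 ≡ 231 (mod 3061)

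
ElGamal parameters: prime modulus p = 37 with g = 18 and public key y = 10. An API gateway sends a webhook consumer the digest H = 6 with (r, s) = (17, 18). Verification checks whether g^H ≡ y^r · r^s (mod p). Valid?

yes

Left side g^H mod p:
18^2 = 324 ≡ 28
18^4 ≡ 28^2 = 784 ≡ 7
6 = 4 + 2, so 18^6 ≡ 7·28 ≡ 11 (mod 37)
Right side y^r · r^s mod p:
10^2 = 100 ≡ 26
10^4 ≡ 26^2 = 676 ≡ 10
10^8 ≡ 10^2 = 100 ≡ 26
10^16 ≡ 26^2 = 676 ≡ 10
17 = 16 + 1, so 10^17 ≡ 10·10 ≡ 26 (mod 37)
17^2 = 289 ≡ 30
17^4 ≡ 30^2 = 900 ≡ 12
17^8 ≡ 12^2 = 144 ≡ 33
17^16 ≡ 33^2 = 1089 ≡ 16
18 = 16 + 2, so 17^18 ≡ 16·30 ≡ 36 (mod 37)
26·36 = 936 ≡ 11 (mod 37)
11 ≡ 11 (mod 37), so the signature is genuine.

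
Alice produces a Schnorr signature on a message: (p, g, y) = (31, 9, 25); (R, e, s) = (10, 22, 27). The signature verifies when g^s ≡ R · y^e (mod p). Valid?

g^s mod p:
9^2 = 81 ≡ 19
9^4 ≡ 19^2 = 361 ≡ 20
9^8 ≡ 20^2 = 400 ≡ 28
9^16 ≡ 28^2 = 784 ≡ 9
27 = 16 + 8 + 2 + 1, so 9^27 ≡ 9·28·19·9 ≡ 2 (mod 31)
R · y^e mod p:
25^2 = 625 ≡ 5
25^4 ≡ 5^2 = 25
25^8 ≡ 25^2 = 625 ≡ 5
25^16 ≡ 5^2 = 25
22 = 16 + 4 + 2, so 25^22 ≡ 25·25·5 ≡ 25 (mod 31)
10·25 = 250 ≡ 2 (mod 31)
2 ≡ 2 (mod 31); signature holds.

yes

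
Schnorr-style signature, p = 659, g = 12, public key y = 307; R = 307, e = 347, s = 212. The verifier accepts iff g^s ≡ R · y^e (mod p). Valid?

no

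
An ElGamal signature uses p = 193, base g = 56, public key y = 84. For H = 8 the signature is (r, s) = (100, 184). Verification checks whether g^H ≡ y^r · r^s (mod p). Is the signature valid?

invalid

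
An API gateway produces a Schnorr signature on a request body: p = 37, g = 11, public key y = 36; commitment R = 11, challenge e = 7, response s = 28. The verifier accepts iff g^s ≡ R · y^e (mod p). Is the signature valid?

valid

g^s mod p:
11^2 = 121 ≡ 10
11^4 ≡ 10^2 = 100 ≡ 26
11^8 ≡ 26^2 = 676 ≡ 10
11^16 ≡ 10^2 = 100 ≡ 26
28 = 16 + 8 + 4, so 11^28 ≡ 26·10·26 ≡ 26 (mod 37)
R · y^e mod p:
36^2 = 1296 ≡ 1
36^4 ≡ 1^2 = 1
7 = 4 + 2 + 1, so 36^7 ≡ 1·1·36 ≡ 36 (mod 37)
11·36 = 396 ≡ 26 (mod 37)
26 ≡ 26 (mod 37); signature holds.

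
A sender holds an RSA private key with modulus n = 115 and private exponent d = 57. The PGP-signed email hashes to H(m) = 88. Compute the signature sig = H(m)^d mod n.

(H(m))^2 ≡ 88^2 = 7744 ≡ 39
(H(m))^4 ≡ 39^2 = 1521 ≡ 26
(H(m))^8 ≡ 26^2 = 676 ≡ 101
(H(m))^16 ≡ 101^2 = 10201 ≡ 81
(H(m))^32 ≡ 81^2 = 6561 ≡ 6
57 = 32 + 16 + 8 + 1, so (H(m))^57 ≡ 6·81·101·88 ≡ 53 (mod 115)

53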